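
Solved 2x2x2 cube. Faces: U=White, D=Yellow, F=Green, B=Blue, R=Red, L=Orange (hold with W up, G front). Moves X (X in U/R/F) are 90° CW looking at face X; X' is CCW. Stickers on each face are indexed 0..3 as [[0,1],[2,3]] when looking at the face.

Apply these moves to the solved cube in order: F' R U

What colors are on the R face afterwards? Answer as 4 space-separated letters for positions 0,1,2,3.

Answer: R B R R

Derivation:
After move 1 (F'): F=GGGG U=WWRR R=YRYR D=OOYY L=OWOW
After move 2 (R): R=YYRR U=WGRG F=GOGY D=OBYB B=RBWB
After move 3 (U): U=RWGG F=YYGY R=RBRR B=OWWB L=GOOW
Query: R face = RBRR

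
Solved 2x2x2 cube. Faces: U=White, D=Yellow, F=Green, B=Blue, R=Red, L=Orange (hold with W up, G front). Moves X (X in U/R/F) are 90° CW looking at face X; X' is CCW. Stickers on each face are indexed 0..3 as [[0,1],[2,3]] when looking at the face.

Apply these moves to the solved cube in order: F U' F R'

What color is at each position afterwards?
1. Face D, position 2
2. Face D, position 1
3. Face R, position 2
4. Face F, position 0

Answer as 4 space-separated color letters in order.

Answer: Y O W G

Derivation:
After move 1 (F): F=GGGG U=WWOO R=WRWR D=RRYY L=OYOY
After move 2 (U'): U=WOWO F=OYGG R=GGWR B=WRBB L=BBOY
After move 3 (F): F=GOGY U=WOYB R=WGOR D=WGYY L=BROR
After move 4 (R'): R=GRWO U=WBYW F=GOGB D=WOYY B=YRGB
Query 1: D[2] = Y
Query 2: D[1] = O
Query 3: R[2] = W
Query 4: F[0] = G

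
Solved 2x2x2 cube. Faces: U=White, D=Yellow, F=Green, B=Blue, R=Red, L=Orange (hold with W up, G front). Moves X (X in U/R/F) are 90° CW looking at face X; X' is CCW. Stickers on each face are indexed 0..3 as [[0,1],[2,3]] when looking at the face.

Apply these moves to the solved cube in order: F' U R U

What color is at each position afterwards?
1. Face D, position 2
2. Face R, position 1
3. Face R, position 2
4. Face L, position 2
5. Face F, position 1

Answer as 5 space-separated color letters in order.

Answer: Y W R O B

Derivation:
After move 1 (F'): F=GGGG U=WWRR R=YRYR D=OOYY L=OWOW
After move 2 (U): U=RWRW F=YRGG R=BBYR B=OWBB L=GGOW
After move 3 (R): R=YBRB U=RRRG F=YOGY D=OBYO B=WWWB
After move 4 (U): U=RRGR F=YBGY R=WWRB B=GGWB L=YOOW
Query 1: D[2] = Y
Query 2: R[1] = W
Query 3: R[2] = R
Query 4: L[2] = O
Query 5: F[1] = B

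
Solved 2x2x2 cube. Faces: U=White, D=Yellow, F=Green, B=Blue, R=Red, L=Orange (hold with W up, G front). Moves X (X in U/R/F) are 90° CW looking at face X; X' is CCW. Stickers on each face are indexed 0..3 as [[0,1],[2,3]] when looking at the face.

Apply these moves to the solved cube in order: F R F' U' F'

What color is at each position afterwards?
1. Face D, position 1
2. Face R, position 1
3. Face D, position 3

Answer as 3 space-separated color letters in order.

After move 1 (F): F=GGGG U=WWOO R=WRWR D=RRYY L=OYOY
After move 2 (R): R=WWRR U=WGOG F=GRGY D=RBYB B=OBWB
After move 3 (F'): F=RYGG U=WGWR R=BWRR D=YYYB L=OGOO
After move 4 (U'): U=GRWW F=OGGG R=RYRR B=BWWB L=OBOO
After move 5 (F'): F=GGOG U=GRRR R=YYYR D=BOYB L=OWOW
Query 1: D[1] = O
Query 2: R[1] = Y
Query 3: D[3] = B

Answer: O Y B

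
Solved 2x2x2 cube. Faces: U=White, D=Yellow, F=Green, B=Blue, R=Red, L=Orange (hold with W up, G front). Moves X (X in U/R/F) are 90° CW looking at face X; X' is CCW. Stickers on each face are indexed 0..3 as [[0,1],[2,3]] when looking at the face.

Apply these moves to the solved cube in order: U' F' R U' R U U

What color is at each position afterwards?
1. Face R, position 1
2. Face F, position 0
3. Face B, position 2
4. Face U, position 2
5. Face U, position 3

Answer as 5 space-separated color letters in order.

After move 1 (U'): U=WWWW F=OOGG R=GGRR B=RRBB L=BBOO
After move 2 (F'): F=OGOG U=WWGR R=YGYR D=BOYY L=BWOW
After move 3 (R): R=YYRG U=WGGG F=OOOY D=BBYR B=RRWB
After move 4 (U'): U=GGWG F=BWOY R=OORG B=YYWB L=RROW
After move 5 (R): R=ROGO U=GWWY F=BBOR D=BWYY B=GYGB
After move 6 (U): U=WGYW F=ROOR R=GYGO B=RRGB L=BBOW
After move 7 (U): U=YWWG F=GYOR R=RRGO B=BBGB L=ROOW
Query 1: R[1] = R
Query 2: F[0] = G
Query 3: B[2] = G
Query 4: U[2] = W
Query 5: U[3] = G

Answer: R G G W G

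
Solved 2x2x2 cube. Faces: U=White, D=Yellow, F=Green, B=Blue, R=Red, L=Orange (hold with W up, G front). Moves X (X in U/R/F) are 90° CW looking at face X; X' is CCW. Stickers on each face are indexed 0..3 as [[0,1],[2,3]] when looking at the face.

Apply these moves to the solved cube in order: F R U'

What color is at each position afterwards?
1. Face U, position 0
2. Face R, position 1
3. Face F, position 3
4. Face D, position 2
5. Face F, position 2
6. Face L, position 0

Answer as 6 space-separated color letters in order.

Answer: G R Y Y G O

Derivation:
After move 1 (F): F=GGGG U=WWOO R=WRWR D=RRYY L=OYOY
After move 2 (R): R=WWRR U=WGOG F=GRGY D=RBYB B=OBWB
After move 3 (U'): U=GGWO F=OYGY R=GRRR B=WWWB L=OBOY
Query 1: U[0] = G
Query 2: R[1] = R
Query 3: F[3] = Y
Query 4: D[2] = Y
Query 5: F[2] = G
Query 6: L[0] = O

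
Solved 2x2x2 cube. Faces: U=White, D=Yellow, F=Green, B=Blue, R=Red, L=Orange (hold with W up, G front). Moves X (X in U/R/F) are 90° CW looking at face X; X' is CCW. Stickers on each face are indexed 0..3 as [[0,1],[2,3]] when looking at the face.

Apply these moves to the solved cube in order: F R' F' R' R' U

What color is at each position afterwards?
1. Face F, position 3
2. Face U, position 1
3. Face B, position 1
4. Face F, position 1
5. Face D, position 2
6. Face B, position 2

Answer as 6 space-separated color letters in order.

Answer: Y W B R Y O

Derivation:
After move 1 (F): F=GGGG U=WWOO R=WRWR D=RRYY L=OYOY
After move 2 (R'): R=RRWW U=WBOB F=GWGO D=RGYG B=YBRB
After move 3 (F'): F=WOGG U=WBRW R=GRRW D=YYYG L=OBOO
After move 4 (R'): R=RWGR U=WRRY F=WBGW D=YOYG B=GBYB
After move 5 (R'): R=WRRG U=WYRG F=WRGY D=YBYW B=GBOB
After move 6 (U): U=RWGY F=WRGY R=GBRG B=OBOB L=WROO
Query 1: F[3] = Y
Query 2: U[1] = W
Query 3: B[1] = B
Query 4: F[1] = R
Query 5: D[2] = Y
Query 6: B[2] = O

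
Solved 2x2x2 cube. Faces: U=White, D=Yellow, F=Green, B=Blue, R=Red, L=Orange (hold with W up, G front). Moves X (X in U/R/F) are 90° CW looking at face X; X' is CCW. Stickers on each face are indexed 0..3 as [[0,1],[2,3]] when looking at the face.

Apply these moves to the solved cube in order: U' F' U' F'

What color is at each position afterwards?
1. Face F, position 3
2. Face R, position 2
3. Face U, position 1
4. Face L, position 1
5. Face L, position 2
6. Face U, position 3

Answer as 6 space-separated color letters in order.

After move 1 (U'): U=WWWW F=OOGG R=GGRR B=RRBB L=BBOO
After move 2 (F'): F=OGOG U=WWGR R=YGYR D=BOYY L=BWOW
After move 3 (U'): U=WRWG F=BWOG R=OGYR B=YGBB L=RROW
After move 4 (F'): F=WGBO U=WROY R=OGBR D=RWYY L=RGOW
Query 1: F[3] = O
Query 2: R[2] = B
Query 3: U[1] = R
Query 4: L[1] = G
Query 5: L[2] = O
Query 6: U[3] = Y

Answer: O B R G O Y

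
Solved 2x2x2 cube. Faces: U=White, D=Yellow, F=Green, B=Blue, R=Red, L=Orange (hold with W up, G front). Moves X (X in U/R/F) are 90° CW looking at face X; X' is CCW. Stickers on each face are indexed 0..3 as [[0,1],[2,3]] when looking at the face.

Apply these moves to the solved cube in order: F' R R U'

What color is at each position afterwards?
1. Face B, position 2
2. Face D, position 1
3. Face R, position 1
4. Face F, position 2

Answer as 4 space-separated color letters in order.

Answer: G W B G

Derivation:
After move 1 (F'): F=GGGG U=WWRR R=YRYR D=OOYY L=OWOW
After move 2 (R): R=YYRR U=WGRG F=GOGY D=OBYB B=RBWB
After move 3 (R): R=RYRY U=WORY F=GBGB D=OWYR B=GBGB
After move 4 (U'): U=OYWR F=OWGB R=GBRY B=RYGB L=GBOW
Query 1: B[2] = G
Query 2: D[1] = W
Query 3: R[1] = B
Query 4: F[2] = G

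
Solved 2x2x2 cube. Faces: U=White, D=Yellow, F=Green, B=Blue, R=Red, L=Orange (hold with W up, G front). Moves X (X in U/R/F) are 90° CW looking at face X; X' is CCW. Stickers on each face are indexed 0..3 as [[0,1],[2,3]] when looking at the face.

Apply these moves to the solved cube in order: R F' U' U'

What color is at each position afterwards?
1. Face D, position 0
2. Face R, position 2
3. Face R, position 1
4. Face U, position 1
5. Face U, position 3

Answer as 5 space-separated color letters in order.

Answer: O Y G R W

Derivation:
After move 1 (R): R=RRRR U=WGWG F=GYGY D=YBYB B=WBWB
After move 2 (F'): F=YYGG U=WGRR R=BRYR D=OOYB L=OGOW
After move 3 (U'): U=GRWR F=OGGG R=YYYR B=BRWB L=WBOW
After move 4 (U'): U=RRGW F=WBGG R=OGYR B=YYWB L=BROW
Query 1: D[0] = O
Query 2: R[2] = Y
Query 3: R[1] = G
Query 4: U[1] = R
Query 5: U[3] = W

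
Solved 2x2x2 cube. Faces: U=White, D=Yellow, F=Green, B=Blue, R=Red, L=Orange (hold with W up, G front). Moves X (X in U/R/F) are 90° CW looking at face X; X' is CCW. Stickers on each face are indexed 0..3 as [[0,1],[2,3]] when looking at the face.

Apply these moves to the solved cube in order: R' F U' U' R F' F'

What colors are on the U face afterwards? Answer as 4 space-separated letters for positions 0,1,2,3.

Answer: O B Y R

Derivation:
After move 1 (R'): R=RRRR U=WBWB F=GWGW D=YGYG B=YBYB
After move 2 (F): F=GGWW U=WBOO R=WRBR D=RRYG L=OYOG
After move 3 (U'): U=BOWO F=OYWW R=GGBR B=WRYB L=YBOG
After move 4 (U'): U=OOBW F=YBWW R=OYBR B=GGYB L=WROG
After move 5 (R): R=BORY U=OBBW F=YRWG D=RYYG B=WGOB
After move 6 (F'): F=RGYW U=OBBR R=YORY D=RGYG L=WWOB
After move 7 (F'): F=GWRY U=OBYR R=GORY D=WBYG L=WROB
Query: U face = OBYR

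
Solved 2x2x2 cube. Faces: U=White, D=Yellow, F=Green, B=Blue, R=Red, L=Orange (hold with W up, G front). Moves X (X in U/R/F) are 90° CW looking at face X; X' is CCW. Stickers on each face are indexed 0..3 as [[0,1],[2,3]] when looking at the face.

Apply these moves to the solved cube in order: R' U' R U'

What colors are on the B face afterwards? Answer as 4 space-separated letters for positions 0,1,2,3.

After move 1 (R'): R=RRRR U=WBWB F=GWGW D=YGYG B=YBYB
After move 2 (U'): U=BBWW F=OOGW R=GWRR B=RRYB L=YBOO
After move 3 (R): R=RGRW U=BOWW F=OGGG D=YYYR B=WRBB
After move 4 (U'): U=OWBW F=YBGG R=OGRW B=RGBB L=WROO
Query: B face = RGBB

Answer: R G B B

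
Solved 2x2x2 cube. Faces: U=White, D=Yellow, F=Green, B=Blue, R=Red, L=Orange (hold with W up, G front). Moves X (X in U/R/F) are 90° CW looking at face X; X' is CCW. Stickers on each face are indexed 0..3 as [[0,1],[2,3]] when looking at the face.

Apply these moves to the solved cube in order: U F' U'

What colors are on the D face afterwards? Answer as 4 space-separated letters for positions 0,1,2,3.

After move 1 (U): U=WWWW F=RRGG R=BBRR B=OOBB L=GGOO
After move 2 (F'): F=RGRG U=WWBR R=YBYR D=GOYY L=GWOW
After move 3 (U'): U=WRWB F=GWRG R=RGYR B=YBBB L=OOOW
Query: D face = GOYY

Answer: G O Y Y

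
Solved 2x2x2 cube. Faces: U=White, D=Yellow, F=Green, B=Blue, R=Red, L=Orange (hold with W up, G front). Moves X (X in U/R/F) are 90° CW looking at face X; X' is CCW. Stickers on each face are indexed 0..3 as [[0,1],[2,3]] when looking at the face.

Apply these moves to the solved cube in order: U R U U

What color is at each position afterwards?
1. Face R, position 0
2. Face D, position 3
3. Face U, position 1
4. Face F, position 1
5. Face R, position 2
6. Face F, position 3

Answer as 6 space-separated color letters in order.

After move 1 (U): U=WWWW F=RRGG R=BBRR B=OOBB L=GGOO
After move 2 (R): R=RBRB U=WRWG F=RYGY D=YBYO B=WOWB
After move 3 (U): U=WWGR F=RBGY R=WORB B=GGWB L=RYOO
After move 4 (U): U=GWRW F=WOGY R=GGRB B=RYWB L=RBOO
Query 1: R[0] = G
Query 2: D[3] = O
Query 3: U[1] = W
Query 4: F[1] = O
Query 5: R[2] = R
Query 6: F[3] = Y

Answer: G O W O R Y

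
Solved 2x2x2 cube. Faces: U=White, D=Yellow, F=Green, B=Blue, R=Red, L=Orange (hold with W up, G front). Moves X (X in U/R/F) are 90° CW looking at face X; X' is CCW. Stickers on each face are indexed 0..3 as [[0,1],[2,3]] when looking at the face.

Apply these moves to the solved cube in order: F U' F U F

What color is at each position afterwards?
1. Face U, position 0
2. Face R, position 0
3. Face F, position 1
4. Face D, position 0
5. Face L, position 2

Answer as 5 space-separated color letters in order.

Answer: Y B W O O

Derivation:
After move 1 (F): F=GGGG U=WWOO R=WRWR D=RRYY L=OYOY
After move 2 (U'): U=WOWO F=OYGG R=GGWR B=WRBB L=BBOY
After move 3 (F): F=GOGY U=WOYB R=WGOR D=WGYY L=BROR
After move 4 (U): U=YWBO F=WGGY R=WROR B=BRBB L=GOOR
After move 5 (F): F=GWYG U=YWRO R=BROR D=OWYY L=GWOG
Query 1: U[0] = Y
Query 2: R[0] = B
Query 3: F[1] = W
Query 4: D[0] = O
Query 5: L[2] = O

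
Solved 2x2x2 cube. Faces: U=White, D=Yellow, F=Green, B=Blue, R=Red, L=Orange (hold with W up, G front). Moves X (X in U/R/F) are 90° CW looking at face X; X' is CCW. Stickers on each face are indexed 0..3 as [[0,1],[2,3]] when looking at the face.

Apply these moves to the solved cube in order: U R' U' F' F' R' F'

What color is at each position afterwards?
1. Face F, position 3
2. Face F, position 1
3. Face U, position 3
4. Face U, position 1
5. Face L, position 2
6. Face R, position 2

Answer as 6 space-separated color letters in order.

After move 1 (U): U=WWWW F=RRGG R=BBRR B=OOBB L=GGOO
After move 2 (R'): R=BRBR U=WBWO F=RWGW D=YRYG B=YOYB
After move 3 (U'): U=BOWW F=GGGW R=RWBR B=BRYB L=YOOO
After move 4 (F'): F=GWGG U=BORB R=RWYR D=OOYG L=YWOW
After move 5 (F'): F=WGGG U=BORY R=OWOR D=WWYG L=YBOR
After move 6 (R'): R=WROO U=BYRB F=WOGY D=WGYG B=GRWB
After move 7 (F'): F=OYWG U=BYWO R=GRWO D=BRYG L=YBOR
Query 1: F[3] = G
Query 2: F[1] = Y
Query 3: U[3] = O
Query 4: U[1] = Y
Query 5: L[2] = O
Query 6: R[2] = W

Answer: G Y O Y O W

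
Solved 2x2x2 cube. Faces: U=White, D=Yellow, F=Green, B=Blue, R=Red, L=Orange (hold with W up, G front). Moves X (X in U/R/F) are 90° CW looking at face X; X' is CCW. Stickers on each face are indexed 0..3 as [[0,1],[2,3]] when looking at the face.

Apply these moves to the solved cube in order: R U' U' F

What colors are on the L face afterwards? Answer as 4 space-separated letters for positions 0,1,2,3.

Answer: R Y O B

Derivation:
After move 1 (R): R=RRRR U=WGWG F=GYGY D=YBYB B=WBWB
After move 2 (U'): U=GGWW F=OOGY R=GYRR B=RRWB L=WBOO
After move 3 (U'): U=GWGW F=WBGY R=OORR B=GYWB L=RROO
After move 4 (F): F=GWYB U=GWOR R=GOWR D=ROYB L=RYOB
Query: L face = RYOB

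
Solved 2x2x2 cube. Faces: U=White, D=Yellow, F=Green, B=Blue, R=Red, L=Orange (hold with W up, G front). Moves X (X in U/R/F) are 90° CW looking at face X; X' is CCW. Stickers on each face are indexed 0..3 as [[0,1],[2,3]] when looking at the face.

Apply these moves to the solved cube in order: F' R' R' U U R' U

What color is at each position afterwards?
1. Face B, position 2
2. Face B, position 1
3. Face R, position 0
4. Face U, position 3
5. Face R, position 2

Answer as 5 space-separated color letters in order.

After move 1 (F'): F=GGGG U=WWRR R=YRYR D=OOYY L=OWOW
After move 2 (R'): R=RRYY U=WBRB F=GWGR D=OGYG B=YBOB
After move 3 (R'): R=RYRY U=WORY F=GBGB D=OWYR B=GBGB
After move 4 (U): U=RWYO F=RYGB R=GBRY B=OWGB L=GBOW
After move 5 (U): U=YROW F=GBGB R=OWRY B=GBGB L=RYOW
After move 6 (R'): R=WYOR U=YGOG F=GRGW D=OBYB B=RBWB
After move 7 (U): U=OYGG F=WYGW R=RBOR B=RYWB L=GROW
Query 1: B[2] = W
Query 2: B[1] = Y
Query 3: R[0] = R
Query 4: U[3] = G
Query 5: R[2] = O

Answer: W Y R G O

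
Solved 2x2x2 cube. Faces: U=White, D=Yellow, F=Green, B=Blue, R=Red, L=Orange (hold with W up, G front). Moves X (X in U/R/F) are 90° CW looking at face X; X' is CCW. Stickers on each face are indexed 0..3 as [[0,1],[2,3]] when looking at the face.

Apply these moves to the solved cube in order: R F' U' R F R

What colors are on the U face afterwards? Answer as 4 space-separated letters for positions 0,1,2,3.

After move 1 (R): R=RRRR U=WGWG F=GYGY D=YBYB B=WBWB
After move 2 (F'): F=YYGG U=WGRR R=BRYR D=OOYB L=OGOW
After move 3 (U'): U=GRWR F=OGGG R=YYYR B=BRWB L=WBOW
After move 4 (R): R=YYRY U=GGWG F=OOGB D=OWYB B=RRRB
After move 5 (F): F=GOBO U=GGWB R=WYGY D=RYYB L=WOOW
After move 6 (R): R=GWYY U=GOWO F=GYBB D=RRYR B=BRGB
Query: U face = GOWO

Answer: G O W O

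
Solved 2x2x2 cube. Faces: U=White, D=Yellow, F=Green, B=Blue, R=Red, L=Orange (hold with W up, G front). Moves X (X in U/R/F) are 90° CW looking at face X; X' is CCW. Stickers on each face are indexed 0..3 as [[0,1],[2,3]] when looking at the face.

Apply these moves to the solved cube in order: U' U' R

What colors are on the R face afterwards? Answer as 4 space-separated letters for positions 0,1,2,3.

Answer: R O R O

Derivation:
After move 1 (U'): U=WWWW F=OOGG R=GGRR B=RRBB L=BBOO
After move 2 (U'): U=WWWW F=BBGG R=OORR B=GGBB L=RROO
After move 3 (R): R=RORO U=WBWG F=BYGY D=YBYG B=WGWB
Query: R face = RORO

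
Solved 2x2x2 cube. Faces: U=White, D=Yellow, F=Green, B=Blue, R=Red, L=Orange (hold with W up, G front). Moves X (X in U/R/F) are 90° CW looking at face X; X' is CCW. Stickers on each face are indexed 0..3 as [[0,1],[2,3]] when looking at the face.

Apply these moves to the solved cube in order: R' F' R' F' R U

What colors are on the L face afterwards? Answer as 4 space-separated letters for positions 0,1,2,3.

After move 1 (R'): R=RRRR U=WBWB F=GWGW D=YGYG B=YBYB
After move 2 (F'): F=WWGG U=WBRR R=GRYR D=OOYG L=OBOW
After move 3 (R'): R=RRGY U=WYRY F=WBGR D=OWYG B=GBOB
After move 4 (F'): F=BRWG U=WYRG R=WROY D=BWYG L=OYOR
After move 5 (R): R=OWYR U=WRRG F=BWWG D=BOYG B=GBYB
After move 6 (U): U=RWGR F=OWWG R=GBYR B=OYYB L=BWOR
Query: L face = BWOR

Answer: B W O R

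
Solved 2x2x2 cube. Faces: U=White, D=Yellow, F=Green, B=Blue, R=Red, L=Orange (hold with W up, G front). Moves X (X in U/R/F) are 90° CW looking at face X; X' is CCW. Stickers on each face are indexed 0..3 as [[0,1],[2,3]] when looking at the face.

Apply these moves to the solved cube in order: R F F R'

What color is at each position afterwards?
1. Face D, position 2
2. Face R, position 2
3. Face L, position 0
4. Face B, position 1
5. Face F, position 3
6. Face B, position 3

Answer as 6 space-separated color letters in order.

Answer: Y O O B Y B

Derivation:
After move 1 (R): R=RRRR U=WGWG F=GYGY D=YBYB B=WBWB
After move 2 (F): F=GGYY U=WGOO R=WRGR D=RRYB L=OYOB
After move 3 (F): F=YGYG U=WGBY R=OROR D=GWYB L=OROR
After move 4 (R'): R=RROO U=WWBW F=YGYY D=GGYG B=BBWB
Query 1: D[2] = Y
Query 2: R[2] = O
Query 3: L[0] = O
Query 4: B[1] = B
Query 5: F[3] = Y
Query 6: B[3] = B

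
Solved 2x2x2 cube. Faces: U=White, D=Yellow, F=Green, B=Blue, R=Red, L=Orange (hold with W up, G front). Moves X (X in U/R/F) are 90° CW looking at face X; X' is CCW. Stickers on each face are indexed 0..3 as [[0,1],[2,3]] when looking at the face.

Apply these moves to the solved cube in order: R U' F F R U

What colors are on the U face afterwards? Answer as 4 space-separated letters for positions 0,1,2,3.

Answer: B G O G

Derivation:
After move 1 (R): R=RRRR U=WGWG F=GYGY D=YBYB B=WBWB
After move 2 (U'): U=GGWW F=OOGY R=GYRR B=RRWB L=WBOO
After move 3 (F): F=GOYO U=GGOB R=WYWR D=RGYB L=WYOB
After move 4 (F): F=YGOO U=GGBY R=OYBR D=WWYB L=WROG
After move 5 (R): R=BORY U=GGBO F=YWOB D=WWYR B=YRGB
After move 6 (U): U=BGOG F=BOOB R=YRRY B=WRGB L=YWOG
Query: U face = BGOG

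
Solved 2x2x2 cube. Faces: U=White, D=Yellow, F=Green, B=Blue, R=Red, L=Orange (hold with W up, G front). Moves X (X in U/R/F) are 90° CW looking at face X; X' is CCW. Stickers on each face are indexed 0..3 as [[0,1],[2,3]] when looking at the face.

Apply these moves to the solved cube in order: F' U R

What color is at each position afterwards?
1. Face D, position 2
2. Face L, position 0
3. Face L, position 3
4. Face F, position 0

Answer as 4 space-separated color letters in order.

After move 1 (F'): F=GGGG U=WWRR R=YRYR D=OOYY L=OWOW
After move 2 (U): U=RWRW F=YRGG R=BBYR B=OWBB L=GGOW
After move 3 (R): R=YBRB U=RRRG F=YOGY D=OBYO B=WWWB
Query 1: D[2] = Y
Query 2: L[0] = G
Query 3: L[3] = W
Query 4: F[0] = Y

Answer: Y G W Y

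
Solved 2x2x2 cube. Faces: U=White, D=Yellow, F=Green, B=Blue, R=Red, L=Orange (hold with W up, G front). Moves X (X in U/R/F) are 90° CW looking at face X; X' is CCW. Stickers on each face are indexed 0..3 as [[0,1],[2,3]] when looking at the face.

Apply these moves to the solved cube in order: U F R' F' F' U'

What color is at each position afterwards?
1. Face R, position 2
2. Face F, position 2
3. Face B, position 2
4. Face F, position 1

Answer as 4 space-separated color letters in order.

Answer: Y W B W

Derivation:
After move 1 (U): U=WWWW F=RRGG R=BBRR B=OOBB L=GGOO
After move 2 (F): F=GRGR U=WWOG R=WBWR D=RBYY L=GYOY
After move 3 (R'): R=BRWW U=WBOO F=GWGG D=RRYR B=YOBB
After move 4 (F'): F=WGGG U=WBBW R=RRRW D=YYYR L=GOOO
After move 5 (F'): F=GGWG U=WBRR R=YRYW D=OOYR L=GWOB
After move 6 (U'): U=BRWR F=GWWG R=GGYW B=YRBB L=YOOB
Query 1: R[2] = Y
Query 2: F[2] = W
Query 3: B[2] = B
Query 4: F[1] = W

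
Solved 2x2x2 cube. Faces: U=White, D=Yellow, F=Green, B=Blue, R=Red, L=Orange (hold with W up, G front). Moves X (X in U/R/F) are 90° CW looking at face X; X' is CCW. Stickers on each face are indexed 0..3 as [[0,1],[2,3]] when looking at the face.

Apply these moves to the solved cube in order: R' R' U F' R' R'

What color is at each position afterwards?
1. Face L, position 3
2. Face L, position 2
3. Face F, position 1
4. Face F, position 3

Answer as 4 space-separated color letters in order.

Answer: Y O G O

Derivation:
After move 1 (R'): R=RRRR U=WBWB F=GWGW D=YGYG B=YBYB
After move 2 (R'): R=RRRR U=WYWY F=GBGB D=YWYW B=GBGB
After move 3 (U): U=WWYY F=RRGB R=GBRR B=OOGB L=GBOO
After move 4 (F'): F=RBRG U=WWGR R=WBYR D=BOYW L=GYOY
After move 5 (R'): R=BRWY U=WGGO F=RWRR D=BBYG B=WOOB
After move 6 (R'): R=RYBW U=WOGW F=RGRO D=BWYR B=GOBB
Query 1: L[3] = Y
Query 2: L[2] = O
Query 3: F[1] = G
Query 4: F[3] = O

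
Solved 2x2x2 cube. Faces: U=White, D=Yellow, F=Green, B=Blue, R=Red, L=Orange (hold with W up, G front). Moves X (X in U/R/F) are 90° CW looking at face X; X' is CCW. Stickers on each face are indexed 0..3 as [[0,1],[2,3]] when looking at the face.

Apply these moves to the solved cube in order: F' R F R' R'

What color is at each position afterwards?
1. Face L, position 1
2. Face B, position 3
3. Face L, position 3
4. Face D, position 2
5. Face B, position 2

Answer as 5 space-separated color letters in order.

Answer: O B B Y G

Derivation:
After move 1 (F'): F=GGGG U=WWRR R=YRYR D=OOYY L=OWOW
After move 2 (R): R=YYRR U=WGRG F=GOGY D=OBYB B=RBWB
After move 3 (F): F=GGYO U=WGWW R=RYGR D=RYYB L=OOOB
After move 4 (R'): R=YRRG U=WWWR F=GGYW D=RGYO B=BBYB
After move 5 (R'): R=RGYR U=WYWB F=GWYR D=RGYW B=OBGB
Query 1: L[1] = O
Query 2: B[3] = B
Query 3: L[3] = B
Query 4: D[2] = Y
Query 5: B[2] = G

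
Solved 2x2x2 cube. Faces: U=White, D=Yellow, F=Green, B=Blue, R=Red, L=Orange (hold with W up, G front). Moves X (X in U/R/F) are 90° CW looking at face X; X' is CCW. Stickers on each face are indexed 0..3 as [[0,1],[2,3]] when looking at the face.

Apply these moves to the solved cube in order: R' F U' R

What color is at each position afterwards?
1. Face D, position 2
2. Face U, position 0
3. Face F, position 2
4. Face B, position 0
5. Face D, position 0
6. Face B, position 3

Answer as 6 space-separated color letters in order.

Answer: Y B W O R B

Derivation:
After move 1 (R'): R=RRRR U=WBWB F=GWGW D=YGYG B=YBYB
After move 2 (F): F=GGWW U=WBOO R=WRBR D=RRYG L=OYOG
After move 3 (U'): U=BOWO F=OYWW R=GGBR B=WRYB L=YBOG
After move 4 (R): R=BGRG U=BYWW F=ORWG D=RYYW B=OROB
Query 1: D[2] = Y
Query 2: U[0] = B
Query 3: F[2] = W
Query 4: B[0] = O
Query 5: D[0] = R
Query 6: B[3] = B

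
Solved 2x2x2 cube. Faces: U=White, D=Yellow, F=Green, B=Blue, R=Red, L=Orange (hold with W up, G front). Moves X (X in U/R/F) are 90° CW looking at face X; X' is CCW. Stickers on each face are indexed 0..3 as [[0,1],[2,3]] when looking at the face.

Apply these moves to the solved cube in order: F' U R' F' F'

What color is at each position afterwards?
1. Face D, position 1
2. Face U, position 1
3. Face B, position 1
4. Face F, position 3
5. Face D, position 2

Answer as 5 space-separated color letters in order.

Answer: R B W Y Y

Derivation:
After move 1 (F'): F=GGGG U=WWRR R=YRYR D=OOYY L=OWOW
After move 2 (U): U=RWRW F=YRGG R=BBYR B=OWBB L=GGOW
After move 3 (R'): R=BRBY U=RBRO F=YWGW D=ORYG B=YWOB
After move 4 (F'): F=WWYG U=RBBB R=RROY D=GWYG L=GOOR
After move 5 (F'): F=WGWY U=RBRO R=WRGY D=ORYG L=GBOB
Query 1: D[1] = R
Query 2: U[1] = B
Query 3: B[1] = W
Query 4: F[3] = Y
Query 5: D[2] = Y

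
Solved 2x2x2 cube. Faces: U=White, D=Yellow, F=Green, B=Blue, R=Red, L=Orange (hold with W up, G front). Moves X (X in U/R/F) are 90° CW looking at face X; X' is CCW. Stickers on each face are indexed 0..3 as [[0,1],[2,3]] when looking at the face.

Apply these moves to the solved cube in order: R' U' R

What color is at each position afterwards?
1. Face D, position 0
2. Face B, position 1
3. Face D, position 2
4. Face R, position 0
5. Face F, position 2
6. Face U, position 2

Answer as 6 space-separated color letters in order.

After move 1 (R'): R=RRRR U=WBWB F=GWGW D=YGYG B=YBYB
After move 2 (U'): U=BBWW F=OOGW R=GWRR B=RRYB L=YBOO
After move 3 (R): R=RGRW U=BOWW F=OGGG D=YYYR B=WRBB
Query 1: D[0] = Y
Query 2: B[1] = R
Query 3: D[2] = Y
Query 4: R[0] = R
Query 5: F[2] = G
Query 6: U[2] = W

Answer: Y R Y R G W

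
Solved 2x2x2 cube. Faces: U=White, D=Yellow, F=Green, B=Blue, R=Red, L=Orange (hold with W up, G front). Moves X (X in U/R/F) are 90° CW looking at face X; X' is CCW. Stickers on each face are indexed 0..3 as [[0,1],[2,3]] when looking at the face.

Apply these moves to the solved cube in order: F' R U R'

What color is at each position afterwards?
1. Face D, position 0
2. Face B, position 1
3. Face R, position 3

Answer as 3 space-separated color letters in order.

Answer: O W R

Derivation:
After move 1 (F'): F=GGGG U=WWRR R=YRYR D=OOYY L=OWOW
After move 2 (R): R=YYRR U=WGRG F=GOGY D=OBYB B=RBWB
After move 3 (U): U=RWGG F=YYGY R=RBRR B=OWWB L=GOOW
After move 4 (R'): R=BRRR U=RWGO F=YWGG D=OYYY B=BWBB
Query 1: D[0] = O
Query 2: B[1] = W
Query 3: R[3] = R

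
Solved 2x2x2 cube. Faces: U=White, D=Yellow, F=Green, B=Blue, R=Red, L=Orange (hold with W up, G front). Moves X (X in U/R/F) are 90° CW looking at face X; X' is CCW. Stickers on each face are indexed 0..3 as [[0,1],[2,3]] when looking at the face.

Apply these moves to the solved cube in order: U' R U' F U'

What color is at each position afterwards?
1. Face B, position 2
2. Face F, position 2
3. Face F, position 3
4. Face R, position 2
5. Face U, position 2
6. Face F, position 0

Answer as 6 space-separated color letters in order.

After move 1 (U'): U=WWWW F=OOGG R=GGRR B=RRBB L=BBOO
After move 2 (R): R=RGRG U=WOWG F=OYGY D=YBYR B=WRWB
After move 3 (U'): U=OGWW F=BBGY R=OYRG B=RGWB L=WROO
After move 4 (F): F=GBYB U=OGOR R=WYWG D=ROYR L=WYOB
After move 5 (U'): U=GROO F=WYYB R=GBWG B=WYWB L=RGOB
Query 1: B[2] = W
Query 2: F[2] = Y
Query 3: F[3] = B
Query 4: R[2] = W
Query 5: U[2] = O
Query 6: F[0] = W

Answer: W Y B W O W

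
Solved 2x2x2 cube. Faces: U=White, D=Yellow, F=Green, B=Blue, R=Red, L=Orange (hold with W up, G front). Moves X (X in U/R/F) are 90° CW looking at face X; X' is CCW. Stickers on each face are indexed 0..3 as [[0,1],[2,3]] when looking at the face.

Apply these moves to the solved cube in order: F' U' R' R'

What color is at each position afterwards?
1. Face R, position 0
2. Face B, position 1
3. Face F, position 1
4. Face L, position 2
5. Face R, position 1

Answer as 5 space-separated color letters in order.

Answer: R R B O Y

Derivation:
After move 1 (F'): F=GGGG U=WWRR R=YRYR D=OOYY L=OWOW
After move 2 (U'): U=WRWR F=OWGG R=GGYR B=YRBB L=BBOW
After move 3 (R'): R=GRGY U=WBWY F=ORGR D=OWYG B=YROB
After move 4 (R'): R=RYGG U=WOWY F=OBGY D=ORYR B=GRWB
Query 1: R[0] = R
Query 2: B[1] = R
Query 3: F[1] = B
Query 4: L[2] = O
Query 5: R[1] = Y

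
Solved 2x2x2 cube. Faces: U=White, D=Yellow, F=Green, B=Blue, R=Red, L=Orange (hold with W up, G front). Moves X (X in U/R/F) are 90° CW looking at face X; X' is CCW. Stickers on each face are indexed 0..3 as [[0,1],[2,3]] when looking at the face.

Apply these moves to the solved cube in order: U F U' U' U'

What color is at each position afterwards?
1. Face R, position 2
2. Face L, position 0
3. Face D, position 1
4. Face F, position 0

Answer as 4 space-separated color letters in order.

After move 1 (U): U=WWWW F=RRGG R=BBRR B=OOBB L=GGOO
After move 2 (F): F=GRGR U=WWOG R=WBWR D=RBYY L=GYOY
After move 3 (U'): U=WGWO F=GYGR R=GRWR B=WBBB L=OOOY
After move 4 (U'): U=GOWW F=OOGR R=GYWR B=GRBB L=WBOY
After move 5 (U'): U=OWGW F=WBGR R=OOWR B=GYBB L=GROY
Query 1: R[2] = W
Query 2: L[0] = G
Query 3: D[1] = B
Query 4: F[0] = W

Answer: W G B W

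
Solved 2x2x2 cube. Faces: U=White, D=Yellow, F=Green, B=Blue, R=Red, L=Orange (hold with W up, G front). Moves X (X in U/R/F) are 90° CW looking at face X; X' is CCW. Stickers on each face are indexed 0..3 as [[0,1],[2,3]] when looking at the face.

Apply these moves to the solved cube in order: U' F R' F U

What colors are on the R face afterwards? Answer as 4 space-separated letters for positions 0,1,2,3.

After move 1 (U'): U=WWWW F=OOGG R=GGRR B=RRBB L=BBOO
After move 2 (F): F=GOGO U=WWOB R=WGWR D=RGYY L=BYOY
After move 3 (R'): R=GRWW U=WBOR F=GWGB D=ROYO B=YRGB
After move 4 (F): F=GGBW U=WBYY R=ORRW D=WGYO L=BROO
After move 5 (U): U=YWYB F=ORBW R=YRRW B=BRGB L=GGOO
Query: R face = YRRW

Answer: Y R R W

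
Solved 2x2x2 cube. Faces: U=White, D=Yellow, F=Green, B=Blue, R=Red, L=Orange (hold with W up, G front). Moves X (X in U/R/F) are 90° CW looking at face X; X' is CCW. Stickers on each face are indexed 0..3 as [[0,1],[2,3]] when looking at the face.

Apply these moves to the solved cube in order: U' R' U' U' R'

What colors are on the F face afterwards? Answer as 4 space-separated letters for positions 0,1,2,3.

Answer: Y W G W

Derivation:
After move 1 (U'): U=WWWW F=OOGG R=GGRR B=RRBB L=BBOO
After move 2 (R'): R=GRGR U=WBWR F=OWGW D=YOYG B=YRYB
After move 3 (U'): U=BRWW F=BBGW R=OWGR B=GRYB L=YROO
After move 4 (U'): U=RWBW F=YRGW R=BBGR B=OWYB L=GROO
After move 5 (R'): R=BRBG U=RYBO F=YWGW D=YRYW B=GWOB
Query: F face = YWGW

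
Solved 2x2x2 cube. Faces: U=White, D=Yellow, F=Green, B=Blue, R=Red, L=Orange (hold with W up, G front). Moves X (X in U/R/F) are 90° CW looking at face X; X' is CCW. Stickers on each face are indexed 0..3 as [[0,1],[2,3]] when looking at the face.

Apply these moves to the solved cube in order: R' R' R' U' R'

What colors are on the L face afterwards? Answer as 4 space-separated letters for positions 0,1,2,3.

After move 1 (R'): R=RRRR U=WBWB F=GWGW D=YGYG B=YBYB
After move 2 (R'): R=RRRR U=WYWY F=GBGB D=YWYW B=GBGB
After move 3 (R'): R=RRRR U=WGWG F=GYGY D=YBYB B=WBWB
After move 4 (U'): U=GGWW F=OOGY R=GYRR B=RRWB L=WBOO
After move 5 (R'): R=YRGR U=GWWR F=OGGW D=YOYY B=BRBB
Query: L face = WBOO

Answer: W B O O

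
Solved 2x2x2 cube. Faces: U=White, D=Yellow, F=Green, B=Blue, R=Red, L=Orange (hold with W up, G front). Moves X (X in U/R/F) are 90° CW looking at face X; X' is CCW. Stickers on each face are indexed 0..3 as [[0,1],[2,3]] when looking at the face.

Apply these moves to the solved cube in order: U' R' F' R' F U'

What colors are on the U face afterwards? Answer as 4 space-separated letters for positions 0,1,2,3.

Answer: Y R W W

Derivation:
After move 1 (U'): U=WWWW F=OOGG R=GGRR B=RRBB L=BBOO
After move 2 (R'): R=GRGR U=WBWR F=OWGW D=YOYG B=YRYB
After move 3 (F'): F=WWOG U=WBGG R=ORYR D=BOYG L=BROW
After move 4 (R'): R=RROY U=WYGY F=WBOG D=BWYG B=GROB
After move 5 (F): F=OWGB U=WYWR R=GRYY D=ORYG L=BBOW
After move 6 (U'): U=YRWW F=BBGB R=OWYY B=GROB L=GROW
Query: U face = YRWW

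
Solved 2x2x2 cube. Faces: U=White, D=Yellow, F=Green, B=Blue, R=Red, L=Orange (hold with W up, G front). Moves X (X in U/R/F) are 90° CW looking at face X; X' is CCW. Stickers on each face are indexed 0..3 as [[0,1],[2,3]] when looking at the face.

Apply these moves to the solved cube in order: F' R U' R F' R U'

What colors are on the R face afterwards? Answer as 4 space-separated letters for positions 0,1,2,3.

After move 1 (F'): F=GGGG U=WWRR R=YRYR D=OOYY L=OWOW
After move 2 (R): R=YYRR U=WGRG F=GOGY D=OBYB B=RBWB
After move 3 (U'): U=GGWR F=OWGY R=GORR B=YYWB L=RBOW
After move 4 (R): R=RGRO U=GWWY F=OBGB D=OWYY B=RYGB
After move 5 (F'): F=BBOG U=GWRR R=WGOO D=BWYY L=RYOW
After move 6 (R): R=OWOG U=GBRG F=BWOY D=BGYR B=RYWB
After move 7 (U'): U=BGGR F=RYOY R=BWOG B=OWWB L=RYOW
Query: R face = BWOG

Answer: B W O G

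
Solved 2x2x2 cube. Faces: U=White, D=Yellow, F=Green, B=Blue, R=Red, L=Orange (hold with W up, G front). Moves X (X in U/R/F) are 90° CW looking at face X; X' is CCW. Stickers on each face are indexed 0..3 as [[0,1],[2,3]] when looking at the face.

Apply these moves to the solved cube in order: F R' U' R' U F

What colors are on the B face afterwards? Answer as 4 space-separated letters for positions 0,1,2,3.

Answer: Y B G B

Derivation:
After move 1 (F): F=GGGG U=WWOO R=WRWR D=RRYY L=OYOY
After move 2 (R'): R=RRWW U=WBOB F=GWGO D=RGYG B=YBRB
After move 3 (U'): U=BBWO F=OYGO R=GWWW B=RRRB L=YBOY
After move 4 (R'): R=WWGW U=BRWR F=OBGO D=RYYO B=GRGB
After move 5 (U): U=WBRR F=WWGO R=GRGW B=YBGB L=OBOY
After move 6 (F): F=GWOW U=WBYB R=RRRW D=GGYO L=OROY
Query: B face = YBGB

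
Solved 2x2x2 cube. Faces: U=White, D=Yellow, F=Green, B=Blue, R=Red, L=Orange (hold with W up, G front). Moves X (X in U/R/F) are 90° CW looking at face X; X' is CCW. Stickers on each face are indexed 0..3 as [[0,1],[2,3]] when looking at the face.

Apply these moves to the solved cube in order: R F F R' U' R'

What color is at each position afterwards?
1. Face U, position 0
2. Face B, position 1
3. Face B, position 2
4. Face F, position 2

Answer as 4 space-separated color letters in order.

Answer: W R G Y

Derivation:
After move 1 (R): R=RRRR U=WGWG F=GYGY D=YBYB B=WBWB
After move 2 (F): F=GGYY U=WGOO R=WRGR D=RRYB L=OYOB
After move 3 (F): F=YGYG U=WGBY R=OROR D=GWYB L=OROR
After move 4 (R'): R=RROO U=WWBW F=YGYY D=GGYG B=BBWB
After move 5 (U'): U=WWWB F=ORYY R=YGOO B=RRWB L=BBOR
After move 6 (R'): R=GOYO U=WWWR F=OWYB D=GRYY B=GRGB
Query 1: U[0] = W
Query 2: B[1] = R
Query 3: B[2] = G
Query 4: F[2] = Y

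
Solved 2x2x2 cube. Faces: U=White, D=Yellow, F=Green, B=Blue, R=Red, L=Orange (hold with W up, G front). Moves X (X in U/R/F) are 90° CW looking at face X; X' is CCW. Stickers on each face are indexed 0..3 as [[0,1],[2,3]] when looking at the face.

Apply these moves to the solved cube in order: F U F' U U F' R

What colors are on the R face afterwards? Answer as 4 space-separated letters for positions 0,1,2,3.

Answer: G Y R W

Derivation:
After move 1 (F): F=GGGG U=WWOO R=WRWR D=RRYY L=OYOY
After move 2 (U): U=OWOW F=WRGG R=BBWR B=OYBB L=GGOY
After move 3 (F'): F=RGWG U=OWBW R=RBRR D=GYYY L=GWOO
After move 4 (U): U=BOWW F=RBWG R=OYRR B=GWBB L=RGOO
After move 5 (U): U=WBWO F=OYWG R=GWRR B=RGBB L=RBOO
After move 6 (F'): F=YGOW U=WBGR R=YWGR D=BOYY L=ROOW
After move 7 (R): R=GYRW U=WGGW F=YOOY D=BBYR B=RGBB
Query: R face = GYRW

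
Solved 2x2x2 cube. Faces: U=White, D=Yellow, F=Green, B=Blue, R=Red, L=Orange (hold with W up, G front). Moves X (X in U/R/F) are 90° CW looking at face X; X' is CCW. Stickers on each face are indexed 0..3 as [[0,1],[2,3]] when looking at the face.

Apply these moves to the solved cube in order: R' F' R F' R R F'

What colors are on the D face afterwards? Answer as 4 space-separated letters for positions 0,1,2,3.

Answer: G R Y R

Derivation:
After move 1 (R'): R=RRRR U=WBWB F=GWGW D=YGYG B=YBYB
After move 2 (F'): F=WWGG U=WBRR R=GRYR D=OOYG L=OBOW
After move 3 (R): R=YGRR U=WWRG F=WOGG D=OYYY B=RBBB
After move 4 (F'): F=OGWG U=WWYR R=YGOR D=BWYY L=OGOR
After move 5 (R): R=OYRG U=WGYG F=OWWY D=BBYR B=RBWB
After move 6 (R): R=ROGY U=WWYY F=OBWR D=BWYR B=GBGB
After move 7 (F'): F=BROW U=WWRG R=WOBY D=GRYR L=OYOY
Query: D face = GRYR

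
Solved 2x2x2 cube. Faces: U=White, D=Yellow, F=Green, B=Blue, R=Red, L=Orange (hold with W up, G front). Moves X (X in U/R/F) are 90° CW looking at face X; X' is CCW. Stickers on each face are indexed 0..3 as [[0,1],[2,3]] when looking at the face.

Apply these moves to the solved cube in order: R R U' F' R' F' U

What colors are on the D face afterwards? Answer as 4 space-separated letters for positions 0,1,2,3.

After move 1 (R): R=RRRR U=WGWG F=GYGY D=YBYB B=WBWB
After move 2 (R): R=RRRR U=WYWY F=GBGB D=YWYW B=GBGB
After move 3 (U'): U=YYWW F=OOGB R=GBRR B=RRGB L=GBOO
After move 4 (F'): F=OBOG U=YYGR R=WBYR D=BOYW L=GWOW
After move 5 (R'): R=BRWY U=YGGR F=OYOR D=BBYG B=WROB
After move 6 (F'): F=YROO U=YGBW R=BRBY D=WWYG L=GROG
After move 7 (U): U=BYWG F=BROO R=WRBY B=GROB L=YROG
Query: D face = WWYG

Answer: W W Y G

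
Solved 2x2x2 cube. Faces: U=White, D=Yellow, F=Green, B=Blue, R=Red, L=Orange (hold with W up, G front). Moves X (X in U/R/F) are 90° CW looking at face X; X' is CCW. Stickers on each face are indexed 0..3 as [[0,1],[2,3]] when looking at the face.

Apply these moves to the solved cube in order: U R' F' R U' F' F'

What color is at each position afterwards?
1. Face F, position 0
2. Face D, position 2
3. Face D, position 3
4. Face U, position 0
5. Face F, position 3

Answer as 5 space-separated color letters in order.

After move 1 (U): U=WWWW F=RRGG R=BBRR B=OOBB L=GGOO
After move 2 (R'): R=BRBR U=WBWO F=RWGW D=YRYG B=YOYB
After move 3 (F'): F=WWRG U=WBBB R=RRYR D=GOYG L=GOOW
After move 4 (R): R=YRRR U=WWBG F=WORG D=GYYY B=BOBB
After move 5 (U'): U=WGWB F=GORG R=WORR B=YRBB L=BOOW
After move 6 (F'): F=OGGR U=WGWR R=YOGR D=OWYY L=BBOW
After move 7 (F'): F=GROG U=WGYG R=WOOR D=BWYY L=BROW
Query 1: F[0] = G
Query 2: D[2] = Y
Query 3: D[3] = Y
Query 4: U[0] = W
Query 5: F[3] = G

Answer: G Y Y W G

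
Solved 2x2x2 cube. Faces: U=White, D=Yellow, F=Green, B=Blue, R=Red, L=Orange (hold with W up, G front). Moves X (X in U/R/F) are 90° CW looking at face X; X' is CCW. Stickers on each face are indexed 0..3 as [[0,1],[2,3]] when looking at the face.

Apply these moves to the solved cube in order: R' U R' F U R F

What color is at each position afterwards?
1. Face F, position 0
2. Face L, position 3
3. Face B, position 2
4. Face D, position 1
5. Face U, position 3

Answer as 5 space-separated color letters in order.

After move 1 (R'): R=RRRR U=WBWB F=GWGW D=YGYG B=YBYB
After move 2 (U): U=WWBB F=RRGW R=YBRR B=OOYB L=GWOO
After move 3 (R'): R=BRYR U=WYBO F=RWGB D=YRYW B=GOGB
After move 4 (F): F=GRBW U=WYOW R=BROR D=YBYW L=GYOR
After move 5 (U): U=OWWY F=BRBW R=GOOR B=GYGB L=GROR
After move 6 (R): R=OGRO U=ORWW F=BBBW D=YGYG B=YYWB
After move 7 (F): F=BBWB U=ORRR R=WGWO D=ROYG L=GYOG
Query 1: F[0] = B
Query 2: L[3] = G
Query 3: B[2] = W
Query 4: D[1] = O
Query 5: U[3] = R

Answer: B G W O R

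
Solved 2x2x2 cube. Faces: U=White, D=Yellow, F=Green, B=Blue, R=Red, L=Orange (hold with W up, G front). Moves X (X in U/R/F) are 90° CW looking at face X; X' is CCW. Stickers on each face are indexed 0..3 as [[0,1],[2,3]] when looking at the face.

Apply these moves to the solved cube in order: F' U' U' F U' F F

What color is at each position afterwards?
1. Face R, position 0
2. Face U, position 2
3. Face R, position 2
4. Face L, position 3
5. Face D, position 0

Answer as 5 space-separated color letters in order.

After move 1 (F'): F=GGGG U=WWRR R=YRYR D=OOYY L=OWOW
After move 2 (U'): U=WRWR F=OWGG R=GGYR B=YRBB L=BBOW
After move 3 (U'): U=RRWW F=BBGG R=OWYR B=GGBB L=YROW
After move 4 (F): F=GBGB U=RRWR R=WWWR D=YOYY L=YOOO
After move 5 (U'): U=RRRW F=YOGB R=GBWR B=WWBB L=GGOO
After move 6 (F): F=GYBO U=RROG R=RBWR D=WGYY L=GYOO
After move 7 (F): F=BGOY U=RROY R=OBGR D=WRYY L=GWOG
Query 1: R[0] = O
Query 2: U[2] = O
Query 3: R[2] = G
Query 4: L[3] = G
Query 5: D[0] = W

Answer: O O G G W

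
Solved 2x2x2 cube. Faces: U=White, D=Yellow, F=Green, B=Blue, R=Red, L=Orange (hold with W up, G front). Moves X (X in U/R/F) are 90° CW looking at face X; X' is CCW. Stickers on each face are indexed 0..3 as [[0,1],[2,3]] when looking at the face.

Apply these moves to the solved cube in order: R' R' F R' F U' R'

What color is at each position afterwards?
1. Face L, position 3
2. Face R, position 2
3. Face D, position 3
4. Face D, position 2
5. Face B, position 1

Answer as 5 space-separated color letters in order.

After move 1 (R'): R=RRRR U=WBWB F=GWGW D=YGYG B=YBYB
After move 2 (R'): R=RRRR U=WYWY F=GBGB D=YWYW B=GBGB
After move 3 (F): F=GGBB U=WYOO R=WRYR D=RRYW L=OYOW
After move 4 (R'): R=RRWY U=WGOG F=GYBO D=RGYB B=WBRB
After move 5 (F): F=BGOY U=WGWY R=ORGY D=WRYB L=OROG
After move 6 (U'): U=GYWW F=OROY R=BGGY B=ORRB L=WBOG
After move 7 (R'): R=GYBG U=GRWO F=OYOW D=WRYY B=BRRB
Query 1: L[3] = G
Query 2: R[2] = B
Query 3: D[3] = Y
Query 4: D[2] = Y
Query 5: B[1] = R

Answer: G B Y Y R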